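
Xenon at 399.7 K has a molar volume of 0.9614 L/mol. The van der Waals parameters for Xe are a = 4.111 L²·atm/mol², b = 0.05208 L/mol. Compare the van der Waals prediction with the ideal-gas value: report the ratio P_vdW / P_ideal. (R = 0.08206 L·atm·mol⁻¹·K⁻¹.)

Ideal: P_ideal = RT/V_m = (0.08206)(399.7)/0.9614 = 34.1163 atm
vdW: P = RT/(V_m − b) − a/V_m² = 32.7994/0.909320 − 4.111/0.924290 = 36.0703 − 4.44774 = 31.6226 atm
Ratio = 31.6226/34.1163 = 0.9269

P_vdW / P_ideal ≈ 0.9269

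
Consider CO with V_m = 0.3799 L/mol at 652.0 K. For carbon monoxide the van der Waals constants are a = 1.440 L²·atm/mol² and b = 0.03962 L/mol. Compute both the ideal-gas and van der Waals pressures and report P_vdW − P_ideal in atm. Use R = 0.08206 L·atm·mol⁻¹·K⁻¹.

ΔP ≈ 6.42 atm

Ideal: P_ideal = RT/V_m = (0.08206)(652.0)/0.3799 = 140.835 atm
vdW: P = RT/(V_m − b) − a/V_m² = 53.5031/0.340280 − 1.440/0.144324 = 157.233 − 9.97755 = 147.255 atm
ΔP = 147.255 − 140.835 = 6.42 atm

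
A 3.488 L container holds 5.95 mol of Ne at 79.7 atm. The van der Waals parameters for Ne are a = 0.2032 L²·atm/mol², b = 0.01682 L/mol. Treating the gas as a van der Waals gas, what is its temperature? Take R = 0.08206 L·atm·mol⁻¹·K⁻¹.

T ≈ 557.1 K

T = (P + a n²/V²)(V − nb)/(nR)
P + a n²/V² = 79.7 + (0.2032)(5.95)²/(3.488)² = 80.291 atm
V − nb = 3.488 − (5.95)(0.01682) = 3.3879 L
T = (80.291)(3.3879)/((5.95)(0.08206)) = 557.1 K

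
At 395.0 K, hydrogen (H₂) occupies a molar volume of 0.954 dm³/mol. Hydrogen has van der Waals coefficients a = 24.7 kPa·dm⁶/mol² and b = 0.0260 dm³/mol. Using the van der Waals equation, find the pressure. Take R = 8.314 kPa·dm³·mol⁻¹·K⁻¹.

P = RT/(V_m − b) − a/V_m²
RT/(V_m − b) = (8.314)(395.0)/(0.954 − 0.0260) = 3284.0/0.92800 = 3538.8 kPa
a/V_m² = 24.7/(0.954)² = 27.139 kPa
P = 3538.8 − 27.139 = 3512 kPa

P ≈ 3512 kPa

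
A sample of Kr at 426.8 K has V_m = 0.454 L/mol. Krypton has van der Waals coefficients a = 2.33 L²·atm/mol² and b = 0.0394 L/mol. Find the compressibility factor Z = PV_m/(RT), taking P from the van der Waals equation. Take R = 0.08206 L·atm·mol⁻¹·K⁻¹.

P = RT/(V_m − b) − a/V_m² = (0.08206)(426.8)/(0.454 − 0.0394) − 2.33/(0.454)²
  = 35.023/0.41460 − 11.304 = 84.474 − 11.304 = 73.170 atm
Z = PV_m/(RT) = (73.170)(0.454)/((0.08206)(426.8)) = 33.219/35.023 = 0.9485

Z ≈ 0.9485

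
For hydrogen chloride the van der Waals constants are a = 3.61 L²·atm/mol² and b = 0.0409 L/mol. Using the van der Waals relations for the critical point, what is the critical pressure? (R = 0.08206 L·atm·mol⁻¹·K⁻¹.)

P_c ≈ 79.93 atm

For a van der Waals gas, P_c = a/(27b²).
P_c = 3.61/(27×(0.0409)²) = 3.61/0.045166 = 79.93 atm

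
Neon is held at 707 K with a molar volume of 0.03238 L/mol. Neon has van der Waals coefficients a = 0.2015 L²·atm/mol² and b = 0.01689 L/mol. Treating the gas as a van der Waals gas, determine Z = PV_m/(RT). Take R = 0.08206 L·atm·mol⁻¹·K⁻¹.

Z ≈ 1.983

P = RT/(V_m − b) − a/V_m² = (0.08206)(707)/(0.03238 − 0.01689) − 0.2015/(0.03238)²
  = 58.016/0.015490 − 192.19 = 3745.4 − 192.19 = 3553.2 atm
Z = PV_m/(RT) = (3553.2)(0.03238)/((0.08206)(707)) = 115.05/58.016 = 1.983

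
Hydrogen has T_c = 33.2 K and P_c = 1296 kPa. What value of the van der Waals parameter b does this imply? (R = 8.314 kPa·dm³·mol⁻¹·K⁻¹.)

From T_c = 8a/(27Rb) and P_c = a/(27b²): b = R T_c/(8 P_c).
b = (8.314)(33.2)/(8×1296) = 276.02/10368 = 0.02662 dm³/mol

b ≈ 0.02662 dm³/mol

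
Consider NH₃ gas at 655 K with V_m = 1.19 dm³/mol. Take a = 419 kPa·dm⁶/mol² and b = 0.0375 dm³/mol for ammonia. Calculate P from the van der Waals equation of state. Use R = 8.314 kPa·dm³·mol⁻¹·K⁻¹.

P = RT/(V_m − b) − a/V_m²
RT/(V_m − b) = (8.314)(655)/(1.19 − 0.0375) = 5445.7/1.1525 = 4725.1 kPa
a/V_m² = 419/(1.19)² = 295.88 kPa
P = 4725.1 − 295.88 = 4429 kPa

P ≈ 4429 kPa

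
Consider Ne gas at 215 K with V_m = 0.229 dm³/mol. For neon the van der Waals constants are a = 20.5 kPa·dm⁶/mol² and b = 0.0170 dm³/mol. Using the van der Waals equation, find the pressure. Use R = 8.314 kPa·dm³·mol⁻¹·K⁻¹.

P = RT/(V_m − b) − a/V_m²
RT/(V_m − b) = (8.314)(215)/(0.229 − 0.0170) = 1787.5/0.21200 = 8431.6 kPa
a/V_m² = 20.5/(0.229)² = 390.92 kPa
P = 8431.6 − 390.92 = 8041 kPa

P ≈ 8041 kPa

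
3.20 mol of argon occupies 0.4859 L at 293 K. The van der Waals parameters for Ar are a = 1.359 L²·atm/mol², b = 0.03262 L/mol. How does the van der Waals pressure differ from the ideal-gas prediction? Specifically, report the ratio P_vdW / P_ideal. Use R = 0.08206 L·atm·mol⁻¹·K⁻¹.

P_vdW / P_ideal ≈ 0.9014

Ideal: P_ideal = nRT/V = (3.20)(0.08206)(293)/0.4859 = 158.344 atm
vdW: P = nRT/(V − nb) − a n²/V² = 76.9395/0.381516 − 13.9162/0.236099 = 201.668 − 58.9422 = 142.726 atm
Ratio = 142.726/158.344 = 0.9014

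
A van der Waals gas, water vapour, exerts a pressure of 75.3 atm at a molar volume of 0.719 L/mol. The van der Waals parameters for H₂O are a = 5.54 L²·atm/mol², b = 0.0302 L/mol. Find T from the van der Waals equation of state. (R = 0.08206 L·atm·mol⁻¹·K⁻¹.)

T = (P + a/V_m²)(V_m − b)/R
P + a/V_m² = 75.3 + 5.54/(0.719)² = 86.016 atm
V_m − b = 0.719 − 0.0302 = 0.68880 L/mol
T = (86.016)(0.68880)/0.08206 = 722.0 K

T ≈ 722.0 K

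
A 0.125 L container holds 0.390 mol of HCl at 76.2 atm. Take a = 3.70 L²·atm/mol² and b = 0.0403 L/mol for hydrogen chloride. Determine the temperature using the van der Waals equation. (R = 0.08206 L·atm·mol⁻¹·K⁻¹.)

T = (P + a n²/V²)(V − nb)/(nR)
P + a n²/V² = 76.2 + (3.70)(0.390)²/(0.125)² = 112.22 atm
V − nb = 0.125 − (0.390)(0.0403) = 0.10928 L
T = (112.22)(0.10928)/((0.390)(0.08206)) = 383.2 K

T ≈ 383.2 K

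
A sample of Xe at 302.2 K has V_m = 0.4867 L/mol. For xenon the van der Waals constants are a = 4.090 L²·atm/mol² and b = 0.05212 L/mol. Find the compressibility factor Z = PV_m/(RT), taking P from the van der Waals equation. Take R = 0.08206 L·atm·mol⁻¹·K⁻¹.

P = RT/(V_m − b) − a/V_m² = (0.08206)(302.2)/(0.4867 − 0.05212) − 4.090/(0.4867)²
  = 24.799/0.43458 − 17.266 = 57.064 − 17.266 = 39.798 atm
Z = PV_m/(RT) = (39.798)(0.4867)/((0.08206)(302.2)) = 19.370/24.799 = 0.7811

Z ≈ 0.7811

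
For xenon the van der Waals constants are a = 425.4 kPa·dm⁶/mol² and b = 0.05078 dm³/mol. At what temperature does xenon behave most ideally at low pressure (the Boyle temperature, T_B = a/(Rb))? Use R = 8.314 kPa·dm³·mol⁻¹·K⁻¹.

For a van der Waals gas the second virial coefficient B₂ = b − a/(RT) vanishes at T_B = a/(Rb).
T_B = 425.4/(8.314×0.05078) = 425.4/0.42218 = 1008 K

T_B ≈ 1008 K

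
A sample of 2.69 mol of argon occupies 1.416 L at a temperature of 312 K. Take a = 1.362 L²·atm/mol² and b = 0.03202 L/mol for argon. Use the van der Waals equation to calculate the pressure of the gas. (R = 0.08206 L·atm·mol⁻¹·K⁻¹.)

P ≈ 46.87 atm

P = nRT/(V − nb) − a n²/V²
nRT/(V − nb) = (2.69)(0.08206)(312)/(1.416 − 2.69×0.03202) = 68.871/1.3299 = 51.787 atm
a n²/V² = (1.362)(2.69)²/(1.416)² = 4.9154 atm
P = 51.787 − 4.9154 = 46.87 atm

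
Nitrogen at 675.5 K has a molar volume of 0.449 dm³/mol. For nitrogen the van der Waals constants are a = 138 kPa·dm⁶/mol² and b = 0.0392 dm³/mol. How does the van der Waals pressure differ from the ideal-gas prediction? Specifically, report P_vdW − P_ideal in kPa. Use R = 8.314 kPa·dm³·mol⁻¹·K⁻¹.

Ideal: P_ideal = RT/V_m = (8.314)(675.5)/0.449 = 12508.0 kPa
vdW: P = RT/(V_m − b) − a/V_m² = 5616.11/0.409800 − 138/0.201601 = 13704.5 − 684.520 = 13020.0 kPa
ΔP = 13020.0 − 12508.0 = 512 kPa

ΔP ≈ 512 kPa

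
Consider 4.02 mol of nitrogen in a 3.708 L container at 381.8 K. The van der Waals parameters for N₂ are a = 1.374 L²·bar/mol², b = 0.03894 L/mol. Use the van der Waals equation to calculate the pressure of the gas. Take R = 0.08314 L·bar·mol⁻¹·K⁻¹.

P ≈ 34.32 bar

P = nRT/(V − nb) − a n²/V²
nRT/(V − nb) = (4.02)(0.08314)(381.8)/(3.708 − 4.02×0.03894) = 127.61/3.5515 = 35.931 bar
a n²/V² = (1.374)(4.02)²/(3.708)² = 1.6150 bar
P = 35.931 − 1.6150 = 34.32 bar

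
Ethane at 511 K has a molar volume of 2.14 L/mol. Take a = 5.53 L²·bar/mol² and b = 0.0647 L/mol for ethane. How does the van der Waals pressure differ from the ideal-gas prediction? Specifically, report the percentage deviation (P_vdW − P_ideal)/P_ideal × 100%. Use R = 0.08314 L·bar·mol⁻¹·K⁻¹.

-2.96 %

Ideal: P_ideal = RT/V_m = (0.08314)(511)/2.14 = 19.8526 bar
vdW: P = RT/(V_m − b) − a/V_m² = 42.4845/2.07530 − 5.53/4.57960 = 20.4715 − 1.20753 = 19.2640 bar
% deviation = (19.2640 − 19.8526)/19.8526 × 100% = -2.96%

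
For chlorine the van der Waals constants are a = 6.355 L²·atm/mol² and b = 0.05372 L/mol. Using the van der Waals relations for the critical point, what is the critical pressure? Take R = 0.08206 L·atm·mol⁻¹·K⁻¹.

P_c ≈ 81.56 atm

For a van der Waals gas, P_c = a/(27b²).
P_c = 6.355/(27×(0.05372)²) = 6.355/0.077918 = 81.56 atm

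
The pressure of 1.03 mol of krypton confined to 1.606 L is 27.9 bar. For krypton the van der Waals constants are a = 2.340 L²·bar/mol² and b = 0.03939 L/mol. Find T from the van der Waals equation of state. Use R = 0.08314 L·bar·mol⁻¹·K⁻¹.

T ≈ 527.6 K

T = (P + a n²/V²)(V − nb)/(nR)
P + a n²/V² = 27.9 + (2.340)(1.03)²/(1.606)² = 28.862 bar
V − nb = 1.606 − (1.03)(0.03939) = 1.5654 L
T = (28.862)(1.5654)/((1.03)(0.08314)) = 527.6 K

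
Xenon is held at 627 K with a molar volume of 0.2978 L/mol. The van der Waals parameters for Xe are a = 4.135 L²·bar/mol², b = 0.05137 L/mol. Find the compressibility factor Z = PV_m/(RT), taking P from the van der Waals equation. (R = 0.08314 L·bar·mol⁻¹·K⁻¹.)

Z ≈ 0.9421

P = RT/(V_m − b) − a/V_m² = (0.08314)(627)/(0.2978 − 0.05137) − 4.135/(0.2978)²
  = 52.129/0.24643 − 46.626 = 211.54 − 46.626 = 164.91 bar
Z = PV_m/(RT) = (164.91)(0.2978)/((0.08314)(627)) = 49.110/52.129 = 0.9421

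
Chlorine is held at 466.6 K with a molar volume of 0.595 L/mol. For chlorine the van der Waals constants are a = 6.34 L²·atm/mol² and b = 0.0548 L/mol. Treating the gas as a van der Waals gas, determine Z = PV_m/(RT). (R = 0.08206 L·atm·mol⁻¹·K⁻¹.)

P = RT/(V_m − b) − a/V_m² = (0.08206)(466.6)/(0.595 − 0.0548) − 6.34/(0.595)²
  = 38.289/0.54020 − 17.908 = 70.879 − 17.908 = 52.971 atm
Z = PV_m/(RT) = (52.971)(0.595)/((0.08206)(466.6)) = 31.518/38.289 = 0.8232

Z ≈ 0.8232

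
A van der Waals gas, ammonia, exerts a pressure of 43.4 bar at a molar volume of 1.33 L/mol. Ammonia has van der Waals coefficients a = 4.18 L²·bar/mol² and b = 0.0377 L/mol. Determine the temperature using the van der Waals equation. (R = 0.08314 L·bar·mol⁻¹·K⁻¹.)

T ≈ 711.3 K

T = (P + a/V_m²)(V_m − b)/R
P + a/V_m² = 43.4 + 4.18/(1.33)² = 45.763 bar
V_m − b = 1.33 − 0.0377 = 1.2923 L/mol
T = (45.763)(1.2923)/0.08314 = 711.3 K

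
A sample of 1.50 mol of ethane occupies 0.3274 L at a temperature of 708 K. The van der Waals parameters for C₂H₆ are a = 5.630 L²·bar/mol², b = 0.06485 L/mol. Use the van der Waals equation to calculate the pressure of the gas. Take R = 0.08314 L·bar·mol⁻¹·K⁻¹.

P ≈ 265.5 bar

P = nRT/(V − nb) − a n²/V²
nRT/(V − nb) = (1.50)(0.08314)(708)/(0.3274 − 1.50×0.06485) = 88.295/0.23013 = 383.67 bar
a n²/V² = (5.630)(1.50)²/(0.3274)² = 118.18 bar
P = 383.67 − 118.18 = 265.5 bar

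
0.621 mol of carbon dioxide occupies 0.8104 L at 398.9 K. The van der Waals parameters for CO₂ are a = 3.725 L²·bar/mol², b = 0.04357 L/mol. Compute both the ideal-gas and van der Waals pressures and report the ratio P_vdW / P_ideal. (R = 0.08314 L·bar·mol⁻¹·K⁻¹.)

P_vdW / P_ideal ≈ 0.9485

Ideal: P_ideal = nRT/V = (0.621)(0.08314)(398.9)/0.8104 = 25.4136 bar
vdW: P = nRT/(V − nb) − a n²/V² = 20.5952/0.783343 − 1.43651/0.656748 = 26.2914 − 2.18731 = 24.1041 bar
Ratio = 24.1041/25.4136 = 0.9485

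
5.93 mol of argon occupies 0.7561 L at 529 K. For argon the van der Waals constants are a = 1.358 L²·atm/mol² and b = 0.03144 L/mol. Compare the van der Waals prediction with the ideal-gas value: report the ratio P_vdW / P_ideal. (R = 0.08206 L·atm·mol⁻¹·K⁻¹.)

P_vdW / P_ideal ≈ 1.082

Ideal: P_ideal = nRT/V = (5.93)(0.08206)(529)/0.7561 = 340.457 atm
vdW: P = nRT/(V − nb) − a n²/V² = 257.420/0.569661 − 47.7539/0.571687 = 451.883 − 83.5315 = 368.352 atm
Ratio = 368.352/340.457 = 1.082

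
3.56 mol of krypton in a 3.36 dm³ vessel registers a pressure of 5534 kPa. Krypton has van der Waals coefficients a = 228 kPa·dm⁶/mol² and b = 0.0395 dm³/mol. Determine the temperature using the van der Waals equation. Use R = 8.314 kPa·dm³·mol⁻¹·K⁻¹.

T = (P + a n²/V²)(V − nb)/(nR)
P + a n²/V² = 5534 + (228)(3.56)²/(3.36)² = 5790.0 kPa
V − nb = 3.36 − (3.56)(0.0395) = 3.2194 dm³
T = (5790.0)(3.2194)/((3.56)(8.314)) = 629.8 K

T ≈ 629.8 K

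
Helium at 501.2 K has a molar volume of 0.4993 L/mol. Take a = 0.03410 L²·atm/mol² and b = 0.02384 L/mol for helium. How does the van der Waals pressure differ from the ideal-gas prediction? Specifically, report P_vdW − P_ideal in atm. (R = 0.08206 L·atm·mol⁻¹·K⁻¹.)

ΔP ≈ 3.993 atm

Ideal: P_ideal = RT/V_m = (0.08206)(501.2)/0.4993 = 82.3723 atm
vdW: P = RT/(V_m − b) − a/V_m² = 41.1285/0.475460 − 0.03410/0.249300 = 86.5025 − 0.136783 = 86.3657 atm
ΔP = 86.3657 − 82.3723 = 3.993 atm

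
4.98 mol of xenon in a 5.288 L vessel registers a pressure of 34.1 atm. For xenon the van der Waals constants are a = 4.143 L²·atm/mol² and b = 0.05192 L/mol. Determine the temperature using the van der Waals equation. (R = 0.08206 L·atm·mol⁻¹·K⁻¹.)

T = (P + a n²/V²)(V − nb)/(nR)
P + a n²/V² = 34.1 + (4.143)(4.98)²/(5.288)² = 37.774 atm
V − nb = 5.288 − (4.98)(0.05192) = 5.0294 L
T = (37.774)(5.0294)/((4.98)(0.08206)) = 464.9 K

T ≈ 464.9 K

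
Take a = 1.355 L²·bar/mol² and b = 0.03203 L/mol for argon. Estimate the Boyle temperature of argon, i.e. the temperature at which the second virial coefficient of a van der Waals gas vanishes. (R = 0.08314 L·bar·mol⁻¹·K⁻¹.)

For a van der Waals gas the second virial coefficient B₂ = b − a/(RT) vanishes at T_B = a/(Rb).
T_B = 1.355/(0.08314×0.03203) = 1.355/0.0026630 = 508.8 K

T_B ≈ 508.8 K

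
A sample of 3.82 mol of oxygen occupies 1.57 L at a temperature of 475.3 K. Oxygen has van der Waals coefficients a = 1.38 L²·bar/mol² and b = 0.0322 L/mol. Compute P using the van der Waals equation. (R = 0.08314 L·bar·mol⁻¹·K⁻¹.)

P ≈ 96.15 bar

P = nRT/(V − nb) − a n²/V²
nRT/(V − nb) = (3.82)(0.08314)(475.3)/(1.57 − 3.82×0.0322) = 150.95/1.4470 = 104.32 bar
a n²/V² = (1.38)(3.82)²/(1.57)² = 8.1697 bar
P = 104.32 − 8.1697 = 96.15 bar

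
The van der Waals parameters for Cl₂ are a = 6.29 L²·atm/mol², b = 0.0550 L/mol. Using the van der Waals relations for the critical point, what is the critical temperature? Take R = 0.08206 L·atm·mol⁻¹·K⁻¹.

T_c ≈ 412.9 K

For a van der Waals gas, T_c = 8a/(27Rb).
T_c = 8×6.29/(27×0.08206×0.0550) = 50.320/0.12186 = 412.9 K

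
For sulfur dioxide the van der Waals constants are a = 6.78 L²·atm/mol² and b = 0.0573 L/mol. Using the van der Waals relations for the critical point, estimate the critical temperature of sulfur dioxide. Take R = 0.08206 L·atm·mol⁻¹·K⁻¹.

For a van der Waals gas, T_c = 8a/(27Rb).
T_c = 8×6.78/(27×0.08206×0.0573) = 54.240/0.12696 = 427.2 K

T_c ≈ 427.2 K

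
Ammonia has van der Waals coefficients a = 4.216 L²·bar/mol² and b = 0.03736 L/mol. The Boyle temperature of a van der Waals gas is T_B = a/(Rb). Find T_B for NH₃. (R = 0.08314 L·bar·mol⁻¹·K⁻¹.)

For a van der Waals gas the second virial coefficient B₂ = b − a/(RT) vanishes at T_B = a/(Rb).
T_B = 4.216/(0.08314×0.03736) = 4.216/0.0031061 = 1357 K

T_B ≈ 1357 K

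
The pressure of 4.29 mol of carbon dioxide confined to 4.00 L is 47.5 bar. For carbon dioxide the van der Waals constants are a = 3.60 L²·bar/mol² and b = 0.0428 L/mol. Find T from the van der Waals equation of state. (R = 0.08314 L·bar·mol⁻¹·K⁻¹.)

T ≈ 552.6 K

T = (P + a n²/V²)(V − nb)/(nR)
P + a n²/V² = 47.5 + (3.60)(4.29)²/(4.00)² = 51.641 bar
V − nb = 4.00 − (4.29)(0.0428) = 3.8164 L
T = (51.641)(3.8164)/((4.29)(0.08314)) = 552.6 K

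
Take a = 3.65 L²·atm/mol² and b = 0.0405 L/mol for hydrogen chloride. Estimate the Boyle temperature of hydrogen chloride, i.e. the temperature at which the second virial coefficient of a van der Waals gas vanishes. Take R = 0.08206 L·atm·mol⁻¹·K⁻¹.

For a van der Waals gas the second virial coefficient B₂ = b − a/(RT) vanishes at T_B = a/(Rb).
T_B = 3.65/(0.08206×0.0405) = 3.65/0.0033234 = 1098 K

T_B ≈ 1098 K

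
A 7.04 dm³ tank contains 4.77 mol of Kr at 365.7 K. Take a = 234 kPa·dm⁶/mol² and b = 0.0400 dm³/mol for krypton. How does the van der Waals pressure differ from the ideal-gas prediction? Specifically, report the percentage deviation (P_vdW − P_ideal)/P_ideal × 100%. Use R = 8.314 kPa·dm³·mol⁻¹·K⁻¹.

Ideal: P_ideal = nRT/V = (4.77)(8.314)(365.7)/7.04 = 2060.06 kPa
vdW: P = nRT/(V − nb) − a n²/V² = 14502.9/6.84920 − 5324.18/49.5616 = 2117.46 − 107.426 = 2010.03 kPa
% deviation = (2010.03 − 2060.06)/2060.06 × 100% = -2.43%

-2.43 %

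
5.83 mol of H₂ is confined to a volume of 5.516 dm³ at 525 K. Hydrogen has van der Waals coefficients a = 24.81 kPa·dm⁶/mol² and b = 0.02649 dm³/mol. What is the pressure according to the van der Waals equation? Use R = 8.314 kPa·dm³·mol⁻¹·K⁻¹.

P = nRT/(V − nb) − a n²/V²
nRT/(V − nb) = (5.83)(8.314)(525)/(5.516 − 5.83×0.02649) = 25447/5.3616 = 4746.2 kPa
a n²/V² = (24.81)(5.83)²/(5.516)² = 27.715 kPa
P = 4746.2 − 27.715 = 4718 kPa

P ≈ 4718 kPa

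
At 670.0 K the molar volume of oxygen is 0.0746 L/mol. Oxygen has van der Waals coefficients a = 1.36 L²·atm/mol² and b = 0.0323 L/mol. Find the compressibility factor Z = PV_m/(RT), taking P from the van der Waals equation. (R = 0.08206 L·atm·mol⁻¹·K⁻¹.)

Z ≈ 1.432

P = RT/(V_m − b) − a/V_m² = (0.08206)(670.0)/(0.0746 − 0.0323) − 1.36/(0.0746)²
  = 54.980/0.042300 − 244.38 = 1299.8 − 244.38 = 1055.4 atm
Z = PV_m/(RT) = (1055.4)(0.0746)/((0.08206)(670.0)) = 78.733/54.980 = 1.432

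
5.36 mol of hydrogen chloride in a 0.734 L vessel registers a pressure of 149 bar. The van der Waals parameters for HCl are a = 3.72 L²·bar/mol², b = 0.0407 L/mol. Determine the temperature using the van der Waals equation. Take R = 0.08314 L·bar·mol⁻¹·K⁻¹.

T ≈ 402.1 K

T = (P + a n²/V²)(V − nb)/(nR)
P + a n²/V² = 149 + (3.72)(5.36)²/(0.734)² = 347.37 bar
V − nb = 0.734 − (5.36)(0.0407) = 0.51585 L
T = (347.37)(0.51585)/((5.36)(0.08314)) = 402.1 K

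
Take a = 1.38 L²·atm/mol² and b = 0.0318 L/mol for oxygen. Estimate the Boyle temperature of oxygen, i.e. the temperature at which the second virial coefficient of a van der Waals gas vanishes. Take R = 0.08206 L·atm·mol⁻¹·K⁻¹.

For a van der Waals gas the second virial coefficient B₂ = b − a/(RT) vanishes at T_B = a/(Rb).
T_B = 1.38/(0.08206×0.0318) = 1.38/0.0026095 = 528.8 K

T_B ≈ 528.8 K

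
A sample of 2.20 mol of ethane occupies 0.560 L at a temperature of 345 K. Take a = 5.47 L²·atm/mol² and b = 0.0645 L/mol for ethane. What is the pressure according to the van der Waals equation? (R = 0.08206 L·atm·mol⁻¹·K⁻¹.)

P = nRT/(V − nb) − a n²/V²
nRT/(V − nb) = (2.20)(0.08206)(345)/(0.560 − 2.20×0.0645) = 62.284/0.41810 = 148.97 atm
a n²/V² = (5.47)(2.20)²/(0.560)² = 84.422 atm
P = 148.97 − 84.422 = 64.55 atm

P ≈ 64.55 atm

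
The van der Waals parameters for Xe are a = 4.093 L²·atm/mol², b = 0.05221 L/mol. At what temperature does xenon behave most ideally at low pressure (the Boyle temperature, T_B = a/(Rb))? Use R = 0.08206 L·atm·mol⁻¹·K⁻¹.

T_B ≈ 955.3 K

For a van der Waals gas the second virial coefficient B₂ = b − a/(RT) vanishes at T_B = a/(Rb).
T_B = 4.093/(0.08206×0.05221) = 4.093/0.0042844 = 955.3 K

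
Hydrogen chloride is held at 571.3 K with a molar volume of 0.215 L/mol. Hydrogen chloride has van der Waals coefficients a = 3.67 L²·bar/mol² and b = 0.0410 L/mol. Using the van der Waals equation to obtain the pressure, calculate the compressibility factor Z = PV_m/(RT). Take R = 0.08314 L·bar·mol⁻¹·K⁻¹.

Z ≈ 0.8763

P = RT/(V_m − b) − a/V_m² = (0.08314)(571.3)/(0.215 − 0.0410) − 3.67/(0.215)²
  = 47.498/0.17400 − 79.394 = 272.98 − 79.394 = 193.59 bar
Z = PV_m/(RT) = (193.59)(0.215)/((0.08314)(571.3)) = 41.622/47.498 = 0.8763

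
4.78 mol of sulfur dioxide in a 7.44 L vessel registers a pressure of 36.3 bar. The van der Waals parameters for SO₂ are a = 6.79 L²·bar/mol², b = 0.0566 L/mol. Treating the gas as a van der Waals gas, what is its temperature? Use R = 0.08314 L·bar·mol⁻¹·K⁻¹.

T ≈ 705.4 K

T = (P + a n²/V²)(V − nb)/(nR)
P + a n²/V² = 36.3 + (6.79)(4.78)²/(7.44)² = 39.103 bar
V − nb = 7.44 − (4.78)(0.0566) = 7.1695 L
T = (39.103)(7.1695)/((4.78)(0.08314)) = 705.4 K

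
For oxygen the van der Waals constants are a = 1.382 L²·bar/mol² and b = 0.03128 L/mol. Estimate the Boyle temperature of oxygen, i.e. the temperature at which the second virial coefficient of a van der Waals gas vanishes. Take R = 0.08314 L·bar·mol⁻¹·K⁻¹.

T_B ≈ 531.4 K

For a van der Waals gas the second virial coefficient B₂ = b − a/(RT) vanishes at T_B = a/(Rb).
T_B = 1.382/(0.08314×0.03128) = 1.382/0.0026006 = 531.4 K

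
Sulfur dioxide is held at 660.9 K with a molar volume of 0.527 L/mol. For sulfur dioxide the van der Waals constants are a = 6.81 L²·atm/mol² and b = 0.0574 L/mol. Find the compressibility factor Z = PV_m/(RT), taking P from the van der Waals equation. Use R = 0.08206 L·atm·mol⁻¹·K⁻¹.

P = RT/(V_m − b) − a/V_m² = (0.08206)(660.9)/(0.527 − 0.0574) − 6.81/(0.527)²
  = 54.233/0.46960 − 24.520 = 115.49 − 24.520 = 90.97 atm
Z = PV_m/(RT) = (90.97)(0.527)/((0.08206)(660.9)) = 47.941/54.233 = 0.8840

Z ≈ 0.8840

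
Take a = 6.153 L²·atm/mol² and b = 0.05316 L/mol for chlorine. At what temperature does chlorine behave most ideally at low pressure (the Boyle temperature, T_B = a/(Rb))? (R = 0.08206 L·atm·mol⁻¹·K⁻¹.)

T_B ≈ 1410 K

For a van der Waals gas the second virial coefficient B₂ = b − a/(RT) vanishes at T_B = a/(Rb).
T_B = 6.153/(0.08206×0.05316) = 6.153/0.0043623 = 1410 K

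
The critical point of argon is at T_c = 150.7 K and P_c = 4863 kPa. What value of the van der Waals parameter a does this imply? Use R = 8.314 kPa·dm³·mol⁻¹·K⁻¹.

a ≈ 136.2 kPa·dm⁶/mol²

From T_c = 8a/(27Rb) and P_c = a/(27b²): a = 27 R² T_c²/(64 P_c).
a = 27×(8.314)²×(150.7)²/(64×4863) = 42384817/311232 = 136.2 kPa·dm⁶/mol²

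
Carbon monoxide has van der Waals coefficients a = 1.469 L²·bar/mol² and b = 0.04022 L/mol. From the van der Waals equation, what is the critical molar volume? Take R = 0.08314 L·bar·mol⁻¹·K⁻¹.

V_m,c ≈ 0.1207 L/mol

For a van der Waals gas, V_m,c = 3b.
V_m,c = 3×0.04022 = 0.1207 L/mol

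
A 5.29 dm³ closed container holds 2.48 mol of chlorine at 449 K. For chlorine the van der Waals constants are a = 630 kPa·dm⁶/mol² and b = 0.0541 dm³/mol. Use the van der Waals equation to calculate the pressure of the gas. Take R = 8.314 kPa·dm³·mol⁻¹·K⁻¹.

P ≈ 1657 kPa

P = nRT/(V − nb) − a n²/V²
nRT/(V − nb) = (2.48)(8.314)(449)/(5.29 − 2.48×0.0541) = 9257.8/5.1558 = 1795.6 kPa
a n²/V² = (630)(2.48)²/(5.29)² = 138.46 kPa
P = 1795.6 − 138.46 = 1657 kPa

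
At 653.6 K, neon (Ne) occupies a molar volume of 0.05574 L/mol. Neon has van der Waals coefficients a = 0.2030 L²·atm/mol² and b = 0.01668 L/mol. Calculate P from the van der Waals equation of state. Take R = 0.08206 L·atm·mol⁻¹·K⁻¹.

P ≈ 1308 atm

P = RT/(V_m − b) − a/V_m²
RT/(V_m − b) = (0.08206)(653.6)/(0.05574 − 0.01668) = 53.634/0.039060 = 1373.1 atm
a/V_m² = 0.2030/(0.05574)² = 65.337 atm
P = 1373.1 − 65.337 = 1308 atm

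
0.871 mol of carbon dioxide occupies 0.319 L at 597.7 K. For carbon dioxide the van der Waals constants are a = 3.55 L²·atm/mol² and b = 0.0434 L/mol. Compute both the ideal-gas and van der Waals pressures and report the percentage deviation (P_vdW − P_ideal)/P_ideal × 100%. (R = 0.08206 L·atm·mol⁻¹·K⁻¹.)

-6.32 %

Ideal: P_ideal = nRT/V = (0.871)(0.08206)(597.7)/0.319 = 133.919 atm
vdW: P = nRT/(V − nb) − a n²/V² = 42.7202/0.281199 − 2.69318/0.101761 = 151.922 − 26.4657 = 125.456 atm
% deviation = (125.456 − 133.919)/133.919 × 100% = -6.32%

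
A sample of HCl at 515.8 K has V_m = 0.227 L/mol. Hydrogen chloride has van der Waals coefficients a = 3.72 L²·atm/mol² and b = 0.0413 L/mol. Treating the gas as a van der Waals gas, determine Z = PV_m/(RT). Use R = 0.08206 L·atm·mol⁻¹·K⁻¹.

Z ≈ 0.8352

P = RT/(V_m − b) − a/V_m² = (0.08206)(515.8)/(0.227 − 0.0413) − 3.72/(0.227)²
  = 42.327/0.18570 − 72.192 = 227.93 − 72.192 = 155.74 atm
Z = PV_m/(RT) = (155.74)(0.227)/((0.08206)(515.8)) = 35.353/42.327 = 0.8352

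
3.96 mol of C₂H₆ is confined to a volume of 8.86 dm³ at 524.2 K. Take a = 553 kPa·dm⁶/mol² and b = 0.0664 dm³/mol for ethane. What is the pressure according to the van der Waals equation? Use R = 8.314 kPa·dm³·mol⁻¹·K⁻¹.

P ≈ 1897 kPa

P = nRT/(V − nb) − a n²/V²
nRT/(V − nb) = (3.96)(8.314)(524.2)/(8.86 − 3.96×0.0664) = 17258/8.5971 = 2007.4 kPa
a n²/V² = (553)(3.96)²/(8.86)² = 110.47 kPa
P = 2007.4 − 110.47 = 1897 kPa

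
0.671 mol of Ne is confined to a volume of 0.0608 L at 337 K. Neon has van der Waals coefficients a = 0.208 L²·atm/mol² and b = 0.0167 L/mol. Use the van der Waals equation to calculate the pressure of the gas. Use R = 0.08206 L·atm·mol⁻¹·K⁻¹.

P = nRT/(V − nb) − a n²/V²
nRT/(V − nb) = (0.671)(0.08206)(337)/(0.0608 − 0.671×0.0167) = 18.556/0.049594 = 374.16 atm
a n²/V² = (0.208)(0.671)²/(0.0608)² = 25.334 atm
P = 374.16 − 25.334 = 348.8 atm

P ≈ 348.8 atm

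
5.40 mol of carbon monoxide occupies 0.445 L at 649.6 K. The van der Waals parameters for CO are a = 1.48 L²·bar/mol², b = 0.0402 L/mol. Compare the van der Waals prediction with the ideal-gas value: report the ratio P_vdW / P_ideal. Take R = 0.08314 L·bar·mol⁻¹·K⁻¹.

P_vdW / P_ideal ≈ 1.620

Ideal: P_ideal = nRT/V = (5.40)(0.08314)(649.6)/0.445 = 655.375 bar
vdW: P = nRT/(V − nb) − a n²/V² = 291.642/0.227920 − 43.1568/0.198025 = 1279.58 − 217.936 = 1061.64 bar
Ratio = 1061.64/655.375 = 1.620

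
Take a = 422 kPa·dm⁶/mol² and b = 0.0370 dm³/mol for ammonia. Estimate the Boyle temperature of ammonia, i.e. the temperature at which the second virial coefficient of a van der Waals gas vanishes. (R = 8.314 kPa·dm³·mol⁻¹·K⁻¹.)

T_B ≈ 1372 K

For a van der Waals gas the second virial coefficient B₂ = b − a/(RT) vanishes at T_B = a/(Rb).
T_B = 422/(8.314×0.0370) = 422/0.30762 = 1372 K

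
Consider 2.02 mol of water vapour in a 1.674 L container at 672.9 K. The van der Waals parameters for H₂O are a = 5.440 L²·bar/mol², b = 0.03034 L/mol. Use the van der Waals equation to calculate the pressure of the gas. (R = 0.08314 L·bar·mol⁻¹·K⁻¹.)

P = nRT/(V − nb) − a n²/V²
nRT/(V − nb) = (2.02)(0.08314)(672.9)/(1.674 − 2.02×0.03034) = 113.01/1.6127 = 70.075 bar
a n²/V² = (5.440)(2.02)²/(1.674)² = 7.9212 bar
P = 70.075 − 7.9212 = 62.15 bar

P ≈ 62.15 bar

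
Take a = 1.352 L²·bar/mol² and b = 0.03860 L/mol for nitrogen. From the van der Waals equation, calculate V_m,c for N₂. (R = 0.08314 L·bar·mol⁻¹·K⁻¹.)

V_m,c ≈ 0.1158 L/mol

For a van der Waals gas, V_m,c = 3b.
V_m,c = 3×0.03860 = 0.1158 L/mol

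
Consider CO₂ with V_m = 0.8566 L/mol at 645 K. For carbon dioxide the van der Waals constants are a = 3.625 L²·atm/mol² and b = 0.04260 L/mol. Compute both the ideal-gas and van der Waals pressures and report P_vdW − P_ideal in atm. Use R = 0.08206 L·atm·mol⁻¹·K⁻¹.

Ideal: P_ideal = RT/V_m = (0.08206)(645)/0.8566 = 61.7893 atm
vdW: P = RT/(V_m − b) − a/V_m² = 52.9287/0.814000 − 3.625/0.733764 = 65.0230 − 4.94028 = 60.0827 atm
ΔP = 60.0827 − 61.7893 = -1.707 atm

ΔP ≈ -1.707 atm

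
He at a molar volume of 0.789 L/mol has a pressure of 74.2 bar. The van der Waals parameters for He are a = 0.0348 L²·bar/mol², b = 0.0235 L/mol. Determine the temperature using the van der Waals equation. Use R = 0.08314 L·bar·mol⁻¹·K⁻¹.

T = (P + a/V_m²)(V_m − b)/R
P + a/V_m² = 74.2 + 0.0348/(0.789)² = 74.256 bar
V_m − b = 0.789 − 0.0235 = 0.76550 L/mol
T = (74.256)(0.76550)/0.08314 = 683.7 K

T ≈ 683.7 K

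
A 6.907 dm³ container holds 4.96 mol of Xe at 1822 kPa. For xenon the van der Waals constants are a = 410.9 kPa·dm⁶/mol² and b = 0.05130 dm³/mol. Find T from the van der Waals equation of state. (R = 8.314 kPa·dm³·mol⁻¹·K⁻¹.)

T = (P + a n²/V²)(V − nb)/(nR)
P + a n²/V² = 1822 + (410.9)(4.96)²/(6.907)² = 2033.9 kPa
V − nb = 6.907 − (4.96)(0.05130) = 6.6526 dm³
T = (2033.9)(6.6526)/((4.96)(8.314)) = 328.1 K

T ≈ 328.1 K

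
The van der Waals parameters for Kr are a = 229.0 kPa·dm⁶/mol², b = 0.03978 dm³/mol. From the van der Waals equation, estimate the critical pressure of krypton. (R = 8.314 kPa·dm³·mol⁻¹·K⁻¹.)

For a van der Waals gas, P_c = a/(27b²).
P_c = 229.0/(27×(0.03978)²) = 229.0/0.042726 = 5360 kPa

P_c ≈ 5360 kPa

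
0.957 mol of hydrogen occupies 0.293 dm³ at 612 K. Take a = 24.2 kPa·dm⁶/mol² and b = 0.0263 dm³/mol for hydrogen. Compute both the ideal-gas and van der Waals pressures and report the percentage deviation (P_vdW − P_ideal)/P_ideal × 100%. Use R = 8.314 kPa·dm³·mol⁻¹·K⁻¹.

Ideal: P_ideal = nRT/V = (0.957)(8.314)(612)/0.293 = 16619.0 kPa
vdW: P = nRT/(V − nb) − a n²/V² = 4869.38/0.267831 − 22.1635/0.0858490 = 18180.8 − 258.168 = 17922.6 kPa
% deviation = (17922.6 − 16619.0)/16619.0 × 100% = 7.84%

7.84 %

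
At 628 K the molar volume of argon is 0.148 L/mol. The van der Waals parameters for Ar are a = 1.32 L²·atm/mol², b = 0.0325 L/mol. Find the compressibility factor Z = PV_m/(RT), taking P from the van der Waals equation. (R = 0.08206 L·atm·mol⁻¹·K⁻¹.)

Z ≈ 1.108

P = RT/(V_m − b) − a/V_m² = (0.08206)(628)/(0.148 − 0.0325) − 1.32/(0.148)²
  = 51.534/0.11550 − 60.263 = 446.18 − 60.263 = 385.92 atm
Z = PV_m/(RT) = (385.92)(0.148)/((0.08206)(628)) = 57.116/51.534 = 1.108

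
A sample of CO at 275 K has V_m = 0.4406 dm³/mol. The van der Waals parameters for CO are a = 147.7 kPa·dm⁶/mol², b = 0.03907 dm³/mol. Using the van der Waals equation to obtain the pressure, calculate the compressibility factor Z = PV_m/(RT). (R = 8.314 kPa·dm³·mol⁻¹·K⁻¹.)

P = RT/(V_m − b) − a/V_m² = (8.314)(275)/(0.4406 − 0.03907) − 147.7/(0.4406)²
  = 2286.4/0.40153 − 760.84 = 5694.2 − 760.84 = 4933.4 kPa
Z = PV_m/(RT) = (4933.4)(0.4406)/((8.314)(275)) = 2173.7/2286.4 = 0.9507

Z ≈ 0.9507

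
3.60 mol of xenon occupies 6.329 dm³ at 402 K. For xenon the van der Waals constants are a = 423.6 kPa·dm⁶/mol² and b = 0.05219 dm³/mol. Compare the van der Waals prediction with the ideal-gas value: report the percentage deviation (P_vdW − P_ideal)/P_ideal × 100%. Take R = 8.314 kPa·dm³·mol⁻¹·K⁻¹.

-4.15 %

Ideal: P_ideal = nRT/V = (3.60)(8.314)(402)/6.329 = 1901.09 kPa
vdW: P = nRT/(V − nb) − a n²/V² = 12032.0/6.14112 − 5489.86/40.0562 = 1959.25 − 137.054 = 1822.20 kPa
% deviation = (1822.20 − 1901.09)/1901.09 × 100% = -4.15%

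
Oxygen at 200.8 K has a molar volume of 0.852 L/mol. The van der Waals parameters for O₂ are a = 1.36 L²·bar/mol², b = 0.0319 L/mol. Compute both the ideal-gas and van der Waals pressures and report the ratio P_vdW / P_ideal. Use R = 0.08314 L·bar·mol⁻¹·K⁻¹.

Ideal: P_ideal = RT/V_m = (0.08314)(200.8)/0.852 = 19.5945 bar
vdW: P = RT/(V_m − b) − a/V_m² = 16.6945/0.820100 − 1.36/0.725904 = 20.3567 − 1.87353 = 18.4832 bar
Ratio = 18.4832/19.5945 = 0.9433

P_vdW / P_ideal ≈ 0.9433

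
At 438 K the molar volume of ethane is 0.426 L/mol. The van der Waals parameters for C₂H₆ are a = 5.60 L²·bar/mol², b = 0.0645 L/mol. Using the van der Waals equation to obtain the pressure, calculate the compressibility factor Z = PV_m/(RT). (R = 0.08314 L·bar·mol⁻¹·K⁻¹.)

P = RT/(V_m − b) − a/V_m² = (0.08314)(438)/(0.426 − 0.0645) − 5.60/(0.426)²
  = 36.415/0.36150 − 30.858 = 100.73 − 30.858 = 69.87 bar
Z = PV_m/(RT) = (69.87)(0.426)/((0.08314)(438)) = 29.765/36.415 = 0.8174

Z ≈ 0.8174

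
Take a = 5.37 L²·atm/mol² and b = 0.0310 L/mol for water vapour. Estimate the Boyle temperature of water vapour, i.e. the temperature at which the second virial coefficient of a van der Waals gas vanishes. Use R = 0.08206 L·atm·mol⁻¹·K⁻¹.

T_B ≈ 2111 K

For a van der Waals gas the second virial coefficient B₂ = b − a/(RT) vanishes at T_B = a/(Rb).
T_B = 5.37/(0.08206×0.0310) = 5.37/0.0025439 = 2111 K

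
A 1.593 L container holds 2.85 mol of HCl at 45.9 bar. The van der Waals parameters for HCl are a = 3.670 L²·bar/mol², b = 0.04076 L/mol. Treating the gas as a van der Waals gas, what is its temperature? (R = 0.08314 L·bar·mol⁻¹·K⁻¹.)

T = (P + a n²/V²)(V − nb)/(nR)
P + a n²/V² = 45.9 + (3.670)(2.85)²/(1.593)² = 57.647 bar
V − nb = 1.593 − (2.85)(0.04076) = 1.4768 L
T = (57.647)(1.4768)/((2.85)(0.08314)) = 359.3 K

T ≈ 359.3 K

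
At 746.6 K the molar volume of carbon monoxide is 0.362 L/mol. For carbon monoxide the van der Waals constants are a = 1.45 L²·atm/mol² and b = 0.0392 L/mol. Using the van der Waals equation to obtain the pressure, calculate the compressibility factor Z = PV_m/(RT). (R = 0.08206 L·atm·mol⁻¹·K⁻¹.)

P = RT/(V_m − b) − a/V_m² = (0.08206)(746.6)/(0.362 − 0.0392) − 1.45/(0.362)²
  = 61.266/0.32280 − 11.065 = 189.80 − 11.065 = 178.74 atm
Z = PV_m/(RT) = (178.74)(0.362)/((0.08206)(746.6)) = 64.704/61.266 = 1.056

Z ≈ 1.056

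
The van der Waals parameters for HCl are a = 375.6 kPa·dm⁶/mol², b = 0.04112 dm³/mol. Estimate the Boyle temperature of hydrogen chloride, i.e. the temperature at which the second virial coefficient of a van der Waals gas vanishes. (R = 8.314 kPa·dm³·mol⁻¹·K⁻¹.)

For a van der Waals gas the second virial coefficient B₂ = b − a/(RT) vanishes at T_B = a/(Rb).
T_B = 375.6/(8.314×0.04112) = 375.6/0.34187 = 1099 K

T_B ≈ 1099 K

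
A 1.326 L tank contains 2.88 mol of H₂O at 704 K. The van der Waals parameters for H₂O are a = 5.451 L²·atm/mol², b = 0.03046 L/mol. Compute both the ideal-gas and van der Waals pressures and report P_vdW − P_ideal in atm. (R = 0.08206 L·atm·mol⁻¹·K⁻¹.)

Ideal: P_ideal = nRT/V = (2.88)(0.08206)(704)/1.326 = 125.474 atm
vdW: P = nRT/(V − nb) − a n²/V² = 166.378/1.23828 − 45.2128/1.75828 = 134.362 − 25.7142 = 108.648 atm
ΔP = 108.648 − 125.474 = -16.83 atm

ΔP ≈ -16.83 atm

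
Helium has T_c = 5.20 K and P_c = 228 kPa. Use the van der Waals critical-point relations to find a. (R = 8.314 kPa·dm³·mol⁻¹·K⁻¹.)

a ≈ 3.458 kPa·dm⁶/mol²

From T_c = 8a/(27Rb) and P_c = a/(27b²): a = 27 R² T_c²/(64 P_c).
a = 27×(8.314)²×(5.20)²/(64×228) = 50465/14592 = 3.458 kPa·dm⁶/mol²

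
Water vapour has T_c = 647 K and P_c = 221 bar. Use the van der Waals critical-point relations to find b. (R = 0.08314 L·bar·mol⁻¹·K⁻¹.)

From T_c = 8a/(27Rb) and P_c = a/(27b²): b = R T_c/(8 P_c).
b = (0.08314)(647)/(8×221) = 53.792/1768.0 = 0.03043 L/mol

b ≈ 0.03043 L/mol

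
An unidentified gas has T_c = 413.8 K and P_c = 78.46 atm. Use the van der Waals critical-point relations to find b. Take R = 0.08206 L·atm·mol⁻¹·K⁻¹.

b ≈ 0.05410 L/mol

From T_c = 8a/(27Rb) and P_c = a/(27b²): b = R T_c/(8 P_c).
b = (0.08206)(413.8)/(8×78.46) = 33.956/627.68 = 0.05410 L/mol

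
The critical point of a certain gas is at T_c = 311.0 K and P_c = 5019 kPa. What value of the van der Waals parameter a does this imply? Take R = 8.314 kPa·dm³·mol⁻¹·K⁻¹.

From T_c = 8a/(27Rb) and P_c = a/(27b²): a = 27 R² T_c²/(64 P_c).
a = 27×(8.314)²×(311.0)²/(64×5019) = 180511378/321216 = 562.0 kPa·dm⁶/mol²

a ≈ 562.0 kPa·dm⁶/mol²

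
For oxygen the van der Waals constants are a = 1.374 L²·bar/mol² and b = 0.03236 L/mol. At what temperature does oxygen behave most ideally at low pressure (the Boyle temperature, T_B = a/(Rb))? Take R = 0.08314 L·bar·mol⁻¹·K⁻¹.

For a van der Waals gas the second virial coefficient B₂ = b − a/(RT) vanishes at T_B = a/(Rb).
T_B = 1.374/(0.08314×0.03236) = 1.374/0.0026904 = 510.7 K

T_B ≈ 510.7 K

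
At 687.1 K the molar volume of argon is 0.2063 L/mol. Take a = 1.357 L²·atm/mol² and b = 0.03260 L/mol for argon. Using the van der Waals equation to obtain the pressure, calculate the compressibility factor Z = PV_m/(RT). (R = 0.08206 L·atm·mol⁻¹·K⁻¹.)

Z ≈ 1.071

P = RT/(V_m − b) − a/V_m² = (0.08206)(687.1)/(0.2063 − 0.03260) − 1.357/(0.2063)²
  = 56.383/0.17370 − 31.885 = 324.60 − 31.885 = 292.72 atm
Z = PV_m/(RT) = (292.72)(0.2063)/((0.08206)(687.1)) = 60.388/56.383 = 1.071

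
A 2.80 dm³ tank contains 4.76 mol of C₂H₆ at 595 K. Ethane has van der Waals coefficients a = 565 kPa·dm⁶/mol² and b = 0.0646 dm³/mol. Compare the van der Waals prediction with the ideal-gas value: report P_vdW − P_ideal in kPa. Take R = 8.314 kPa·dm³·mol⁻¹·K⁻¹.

Ideal: P_ideal = nRT/V = (4.76)(8.314)(595)/2.80 = 8409.61 kPa
vdW: P = nRT/(V − nb) − a n²/V² = 23546.9/2.49250 − 12801.5/7.84000 = 9447.10 − 1632.84 = 7814.26 kPa
ΔP = 7814.26 − 8409.61 = -595.4 kPa

ΔP ≈ -595.4 kPa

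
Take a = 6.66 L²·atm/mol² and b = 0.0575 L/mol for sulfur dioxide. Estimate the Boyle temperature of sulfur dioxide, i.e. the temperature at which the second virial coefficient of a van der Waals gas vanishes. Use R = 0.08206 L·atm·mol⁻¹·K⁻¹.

T_B ≈ 1411 K

For a van der Waals gas the second virial coefficient B₂ = b − a/(RT) vanishes at T_B = a/(Rb).
T_B = 6.66/(0.08206×0.0575) = 6.66/0.0047185 = 1411 K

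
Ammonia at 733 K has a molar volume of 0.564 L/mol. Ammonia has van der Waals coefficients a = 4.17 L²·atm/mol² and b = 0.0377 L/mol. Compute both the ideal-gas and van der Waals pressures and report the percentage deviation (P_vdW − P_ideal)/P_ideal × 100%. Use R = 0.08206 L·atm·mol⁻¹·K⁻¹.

-5.13 %

Ideal: P_ideal = RT/V_m = (0.08206)(733)/0.564 = 106.649 atm
vdW: P = RT/(V_m − b) − a/V_m² = 60.1500/0.526300 − 4.17/0.318096 = 114.288 − 13.1093 = 101.179 atm
% deviation = (101.179 − 106.649)/106.649 × 100% = -5.13%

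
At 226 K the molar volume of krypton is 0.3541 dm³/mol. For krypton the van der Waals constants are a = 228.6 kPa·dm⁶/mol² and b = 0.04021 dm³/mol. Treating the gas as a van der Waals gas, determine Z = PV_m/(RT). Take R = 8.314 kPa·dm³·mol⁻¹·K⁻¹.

P = RT/(V_m − b) − a/V_m² = (8.314)(226)/(0.3541 − 0.04021) − 228.6/(0.3541)²
  = 1879.0/0.31389 − 1823.2 = 5986.2 − 1823.2 = 4163.0 kPa
Z = PV_m/(RT) = (4163.0)(0.3541)/((8.314)(226)) = 1474.1/1879.0 = 0.7845

Z ≈ 0.7845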